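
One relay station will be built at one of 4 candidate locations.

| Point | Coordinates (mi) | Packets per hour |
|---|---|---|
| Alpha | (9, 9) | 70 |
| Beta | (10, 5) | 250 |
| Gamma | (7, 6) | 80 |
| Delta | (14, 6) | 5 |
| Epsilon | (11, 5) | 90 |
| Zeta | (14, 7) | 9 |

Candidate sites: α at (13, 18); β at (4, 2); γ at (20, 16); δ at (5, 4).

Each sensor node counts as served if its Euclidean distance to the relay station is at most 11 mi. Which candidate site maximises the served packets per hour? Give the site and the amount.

Coverage radius r = 11 mi; a point is covered iff (Δx)²+(Δy)² ≤ 11² = 121.
  α (13, 18): covers {Alpha} → 70
  β (4, 2): covers {Alpha, Beta, Gamma, Delta, Epsilon} → 495
  γ (20, 16): covers {Zeta} → 9
  δ (5, 4): covers {Alpha, Beta, Gamma, Delta, Epsilon, Zeta} → 504
Maximum coverage at δ: 504 packets per hour.

δ, covering 504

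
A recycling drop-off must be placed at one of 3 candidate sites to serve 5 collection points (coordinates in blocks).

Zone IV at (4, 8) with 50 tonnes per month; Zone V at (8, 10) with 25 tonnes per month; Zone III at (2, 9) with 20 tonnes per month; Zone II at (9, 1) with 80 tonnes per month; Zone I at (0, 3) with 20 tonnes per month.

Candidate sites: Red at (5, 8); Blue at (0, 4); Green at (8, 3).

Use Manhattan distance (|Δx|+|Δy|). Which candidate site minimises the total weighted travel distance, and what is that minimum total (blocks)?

Total weighted distance at each candidate:
  Red (5, 8): total = 1335
  Blue (0, 4): total = 1870
  Green (8, 3): total = 1265
Minimum is at Green with total 1265 blocks.

Green, total 1265 blocks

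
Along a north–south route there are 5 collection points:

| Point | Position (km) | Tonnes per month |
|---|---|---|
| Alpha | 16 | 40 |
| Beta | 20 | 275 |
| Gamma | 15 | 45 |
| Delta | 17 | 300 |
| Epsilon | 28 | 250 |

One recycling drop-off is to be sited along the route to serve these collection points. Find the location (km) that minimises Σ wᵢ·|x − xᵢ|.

For a sum of weighted absolute distances on a line, the optimum is the weighted median (not the mean). Total weight W = 910; half-weight = 455.
Sort by position and accumulate weight:
  km 15 (Gamma, w=45) → cum 45
  km 16 (Alpha, w=40) → cum 85
  km 17 (Delta, w=300) → cum 385
  km 20 (Beta, w=275) → cum 660  ≥ 455 → median here
  km 28 (Epsilon, w=250) → cum 910
Optimal location: km 20.

x = 20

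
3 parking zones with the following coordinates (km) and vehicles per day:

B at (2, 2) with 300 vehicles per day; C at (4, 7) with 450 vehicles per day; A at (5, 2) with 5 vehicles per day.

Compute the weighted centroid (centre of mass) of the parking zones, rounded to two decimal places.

The minimiser of Σwᵢ‖p−pᵢ‖² is the weighted centroid p* = (Σwᵢpᵢ)/(Σwᵢ).
Σwᵢ = 755.
Σwᵢxᵢ = 300·2 + 450·4 + 5·5 = 2425.
Σwᵢyᵢ = 300·2 + 450·7 + 5·2 = 3760.
x* = 2425/755 = 3.21, y* = 3760/755 = 4.98.

(3.21, 4.98)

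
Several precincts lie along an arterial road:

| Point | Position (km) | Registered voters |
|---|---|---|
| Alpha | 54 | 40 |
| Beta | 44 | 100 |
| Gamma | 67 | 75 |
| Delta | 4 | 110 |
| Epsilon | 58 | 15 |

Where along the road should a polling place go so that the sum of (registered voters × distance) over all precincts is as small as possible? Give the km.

For a sum of weighted absolute distances on a line, the optimum is the weighted median (not the mean). Total weight W = 340; half-weight = 170.
Sort by position and accumulate weight:
  km 4 (Delta, w=110) → cum 110
  km 44 (Beta, w=100) → cum 210  ≥ 170 → median here
  km 54 (Alpha, w=40) → cum 250
  km 58 (Epsilon, w=15) → cum 265
  km 67 (Gamma, w=75) → cum 340
Optimal location: km 44.

x = 44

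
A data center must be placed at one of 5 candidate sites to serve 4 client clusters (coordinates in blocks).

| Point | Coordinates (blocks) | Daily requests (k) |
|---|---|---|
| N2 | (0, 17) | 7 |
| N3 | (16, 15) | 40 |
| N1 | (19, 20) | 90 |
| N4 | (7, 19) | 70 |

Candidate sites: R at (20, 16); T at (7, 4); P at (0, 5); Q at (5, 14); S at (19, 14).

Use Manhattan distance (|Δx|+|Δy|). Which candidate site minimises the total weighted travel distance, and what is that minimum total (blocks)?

Total weighted distance at each candidate:
  R (20, 16): total = 1917
  T (7, 4): total = 4510
  P (0, 5): total = 5654
  Q (5, 14): total = 2826
  S (19, 14): total = 2044
Minimum is at R with total 1917 blocks.

R, total 1917 blocks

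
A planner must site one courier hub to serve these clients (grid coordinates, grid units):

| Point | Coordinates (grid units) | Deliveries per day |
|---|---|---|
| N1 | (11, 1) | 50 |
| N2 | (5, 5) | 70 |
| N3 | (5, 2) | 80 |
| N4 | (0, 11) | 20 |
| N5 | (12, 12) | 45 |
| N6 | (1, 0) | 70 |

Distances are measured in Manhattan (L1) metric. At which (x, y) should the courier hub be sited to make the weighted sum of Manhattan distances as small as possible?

Manhattan distance separates: Σwᵢ(|x−xᵢ|+|y−yᵢ|) = Σwᵢ|x−xᵢ| + Σwᵢ|y−yᵢ|, so x and y are optimised independently as 1-D weighted medians.
Total weight W = 335; half = 167.5.
x-coordinate, sorted with cumulative weight:
  x=0 (N4, w=20) cum 20
  x=1 (N6, w=70) cum 90
  x=5 (N2, w=70) cum 160
  x=5 (N3, w=80) cum 240  ← median
  x=11 (N1, w=50) cum 290
  x=12 (N5, w=45) cum 335
⇒ x* = 5
y-coordinate, sorted with cumulative weight:
  y=0 (N6, w=70) cum 70
  y=1 (N1, w=50) cum 120
  y=2 (N3, w=80) cum 200  ← median
  y=5 (N2, w=70) cum 270
  y=11 (N4, w=20) cum 290
  y=12 (N5, w=45) cum 335
⇒ y* = 2

(5, 2)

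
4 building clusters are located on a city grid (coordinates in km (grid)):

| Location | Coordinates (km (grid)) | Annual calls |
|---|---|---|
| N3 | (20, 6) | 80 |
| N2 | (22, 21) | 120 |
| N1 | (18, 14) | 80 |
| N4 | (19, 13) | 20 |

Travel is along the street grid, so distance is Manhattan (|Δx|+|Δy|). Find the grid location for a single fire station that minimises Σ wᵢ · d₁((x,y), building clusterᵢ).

Manhattan distance separates: Σwᵢ(|x−xᵢ|+|y−yᵢ|) = Σwᵢ|x−xᵢ| + Σwᵢ|y−yᵢ|, so x and y are optimised independently as 1-D weighted medians.
Total weight W = 300; half = 150.
x-coordinate, sorted with cumulative weight:
  x=18 (N1, w=80) cum 80
  x=19 (N4, w=20) cum 100
  x=20 (N3, w=80) cum 180  ← median
  x=22 (N2, w=120) cum 300
⇒ x* = 20
y-coordinate, sorted with cumulative weight:
  y=6 (N3, w=80) cum 80
  y=13 (N4, w=20) cum 100
  y=14 (N1, w=80) cum 180  ← median
  y=21 (N2, w=120) cum 300
⇒ y* = 14

(20, 14)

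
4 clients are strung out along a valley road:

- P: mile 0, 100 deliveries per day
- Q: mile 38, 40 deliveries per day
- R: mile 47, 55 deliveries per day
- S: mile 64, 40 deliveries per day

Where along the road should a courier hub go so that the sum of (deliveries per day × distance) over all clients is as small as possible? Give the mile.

For a sum of weighted absolute distances on a line, the optimum is the weighted median (not the mean). Total weight W = 235; half-weight = 117.5.
Sort by position and accumulate weight:
  mile 0 (P, w=100) → cum 100
  mile 38 (Q, w=40) → cum 140  ≥ 117.5 → median here
  mile 47 (R, w=55) → cum 195
  mile 64 (S, w=40) → cum 235
Optimal location: mile 38.

x = 38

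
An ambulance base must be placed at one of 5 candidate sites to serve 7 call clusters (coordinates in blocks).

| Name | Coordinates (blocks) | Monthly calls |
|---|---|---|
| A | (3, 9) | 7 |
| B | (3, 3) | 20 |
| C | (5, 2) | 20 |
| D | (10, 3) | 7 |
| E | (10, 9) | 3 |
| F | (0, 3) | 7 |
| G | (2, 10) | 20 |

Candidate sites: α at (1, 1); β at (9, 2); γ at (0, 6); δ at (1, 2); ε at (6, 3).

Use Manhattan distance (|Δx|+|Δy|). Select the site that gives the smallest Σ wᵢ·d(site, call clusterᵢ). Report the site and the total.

Total weighted distance at each candidate:
  α (1, 1): total = 599
  β (9, 2): total = 719
  γ (0, 6): total = 613
  δ (1, 2): total = 515
  ε (6, 3): total = 483
Minimum is at ε with total 483 blocks.

ε, total 483 blocks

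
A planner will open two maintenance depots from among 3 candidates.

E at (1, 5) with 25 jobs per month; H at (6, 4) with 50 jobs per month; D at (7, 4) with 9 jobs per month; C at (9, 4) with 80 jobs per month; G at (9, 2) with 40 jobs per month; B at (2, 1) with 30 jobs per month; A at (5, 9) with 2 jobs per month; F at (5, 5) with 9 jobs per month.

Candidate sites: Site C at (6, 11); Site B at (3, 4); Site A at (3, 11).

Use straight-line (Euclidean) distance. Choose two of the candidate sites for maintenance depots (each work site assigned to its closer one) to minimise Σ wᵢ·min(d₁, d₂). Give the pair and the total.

{Site C, Site B}, total 1094.3

Evaluate every pair (each demand assigned to the nearer of the two):
  {Site C, Site B}: total = 1094.3
  {Site B, Site A}: total = 1095.5
  {Site C, Site A}: total = 1921.2
Best pair: {Site C, Site B} with total 1094.3.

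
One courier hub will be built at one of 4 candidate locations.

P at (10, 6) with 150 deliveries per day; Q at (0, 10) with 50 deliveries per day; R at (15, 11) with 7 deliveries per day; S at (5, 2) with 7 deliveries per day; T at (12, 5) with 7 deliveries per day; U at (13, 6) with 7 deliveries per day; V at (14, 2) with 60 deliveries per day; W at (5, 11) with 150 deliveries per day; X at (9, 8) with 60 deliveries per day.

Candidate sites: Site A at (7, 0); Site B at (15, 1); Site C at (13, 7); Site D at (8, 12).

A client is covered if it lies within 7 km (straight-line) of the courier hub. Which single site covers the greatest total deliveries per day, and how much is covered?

Coverage radius r = 7 km; a point is covered iff (Δx)²+(Δy)² ≤ 7² = 49.
  Site A (7, 0): covers {P, S} → 157
  Site B (15, 1): covers {T, U, V} → 74
  Site C (13, 7): covers {P, R, T, U, V, X} → 291
  Site D (8, 12): covers {P, W, X} → 360
Maximum coverage at Site D: 360 deliveries per day.

Site D, covering 360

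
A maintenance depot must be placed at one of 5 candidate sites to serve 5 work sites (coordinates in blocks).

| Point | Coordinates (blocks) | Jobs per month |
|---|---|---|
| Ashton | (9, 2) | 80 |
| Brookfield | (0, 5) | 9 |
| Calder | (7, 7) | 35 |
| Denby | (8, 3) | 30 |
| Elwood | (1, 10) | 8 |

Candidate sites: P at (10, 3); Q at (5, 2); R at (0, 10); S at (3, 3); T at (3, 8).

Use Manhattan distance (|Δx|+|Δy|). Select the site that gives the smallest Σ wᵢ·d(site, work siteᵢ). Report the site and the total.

P, total 701 blocks

Total weighted distance at each candidate:
  P (10, 3): total = 701
  Q (5, 2): total = 853
  R (0, 10): total = 2213
  S (3, 3): total = 1107
  T (3, 8): total = 1521
Minimum is at P with total 701 blocks.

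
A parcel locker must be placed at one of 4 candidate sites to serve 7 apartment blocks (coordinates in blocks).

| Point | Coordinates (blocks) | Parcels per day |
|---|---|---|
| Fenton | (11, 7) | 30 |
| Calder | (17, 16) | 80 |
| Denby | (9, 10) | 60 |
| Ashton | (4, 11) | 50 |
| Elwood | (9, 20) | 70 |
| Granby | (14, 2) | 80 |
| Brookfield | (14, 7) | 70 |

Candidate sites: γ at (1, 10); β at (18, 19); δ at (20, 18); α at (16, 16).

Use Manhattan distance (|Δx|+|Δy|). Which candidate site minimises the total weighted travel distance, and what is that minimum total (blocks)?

α, total 4950 blocks

Total weighted distance at each candidate:
  γ (1, 10): total = 6890
  β (18, 19): total = 6570
  δ (20, 18): total = 7150
  α (16, 16): total = 4950
Minimum is at α with total 4950 blocks.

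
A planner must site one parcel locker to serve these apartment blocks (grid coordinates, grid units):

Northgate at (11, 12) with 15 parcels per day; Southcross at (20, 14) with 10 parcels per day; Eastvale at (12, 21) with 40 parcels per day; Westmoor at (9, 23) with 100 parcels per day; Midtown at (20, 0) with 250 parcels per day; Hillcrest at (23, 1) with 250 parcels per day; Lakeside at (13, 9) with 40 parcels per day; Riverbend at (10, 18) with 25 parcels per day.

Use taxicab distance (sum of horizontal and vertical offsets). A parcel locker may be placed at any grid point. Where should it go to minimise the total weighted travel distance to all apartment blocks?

Manhattan distance separates: Σwᵢ(|x−xᵢ|+|y−yᵢ|) = Σwᵢ|x−xᵢ| + Σwᵢ|y−yᵢ|, so x and y are optimised independently as 1-D weighted medians.
Total weight W = 730; half = 365.
x-coordinate, sorted with cumulative weight:
  x=9 (Westmoor, w=100) cum 100
  x=10 (Riverbend, w=25) cum 125
  x=11 (Northgate, w=15) cum 140
  x=12 (Eastvale, w=40) cum 180
  x=13 (Lakeside, w=40) cum 220
  x=20 (Southcross, w=10) cum 230
  x=20 (Midtown, w=250) cum 480  ← median
  x=23 (Hillcrest, w=250) cum 730
⇒ x* = 20
y-coordinate, sorted with cumulative weight:
  y=0 (Midtown, w=250) cum 250
  y=1 (Hillcrest, w=250) cum 500  ← median
  y=9 (Lakeside, w=40) cum 540
  y=12 (Northgate, w=15) cum 555
  y=14 (Southcross, w=10) cum 565
  y=18 (Riverbend, w=25) cum 590
  y=21 (Eastvale, w=40) cum 630
  y=23 (Westmoor, w=100) cum 730
⇒ y* = 1

(20, 1)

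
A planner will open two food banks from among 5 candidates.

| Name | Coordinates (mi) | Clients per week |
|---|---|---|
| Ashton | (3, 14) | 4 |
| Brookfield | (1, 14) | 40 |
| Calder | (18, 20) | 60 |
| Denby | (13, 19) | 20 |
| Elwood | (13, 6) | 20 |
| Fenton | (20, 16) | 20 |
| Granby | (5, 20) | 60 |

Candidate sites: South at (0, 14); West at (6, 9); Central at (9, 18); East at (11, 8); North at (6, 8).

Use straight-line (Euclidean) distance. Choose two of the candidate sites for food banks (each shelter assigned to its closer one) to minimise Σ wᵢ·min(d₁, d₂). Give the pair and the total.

{South, Central}, total 1432.6

Evaluate every pair (each demand assigned to the nearer of the two):
  {South, Central}: total = 1432.6
  {Central, East}: total = 1570.8
  {West, Central}: total = 1586.1
  {Central, North}: total = 1612.4
  {South, East}: total = 1875.2
  {South, West}: total = 2206.8
  {South, North}: total = 2267.7
  {West, East}: total = 2323.4
  {East, North}: total = 2416.3
  {West, North}: total = 2648.4
Best pair: {South, Central} with total 1432.6.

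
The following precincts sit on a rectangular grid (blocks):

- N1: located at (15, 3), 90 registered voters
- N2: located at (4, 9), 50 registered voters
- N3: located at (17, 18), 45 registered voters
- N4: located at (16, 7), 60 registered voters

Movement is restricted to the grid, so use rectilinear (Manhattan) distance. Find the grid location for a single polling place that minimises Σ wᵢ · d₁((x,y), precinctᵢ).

(15, 7)

Manhattan distance separates: Σwᵢ(|x−xᵢ|+|y−yᵢ|) = Σwᵢ|x−xᵢ| + Σwᵢ|y−yᵢ|, so x and y are optimised independently as 1-D weighted medians.
Total weight W = 245; half = 122.5.
x-coordinate, sorted with cumulative weight:
  x=4 (N2, w=50) cum 50
  x=15 (N1, w=90) cum 140  ← median
  x=16 (N4, w=60) cum 200
  x=17 (N3, w=45) cum 245
⇒ x* = 15
y-coordinate, sorted with cumulative weight:
  y=3 (N1, w=90) cum 90
  y=7 (N4, w=60) cum 150  ← median
  y=9 (N2, w=50) cum 200
  y=18 (N3, w=45) cum 245
⇒ y* = 7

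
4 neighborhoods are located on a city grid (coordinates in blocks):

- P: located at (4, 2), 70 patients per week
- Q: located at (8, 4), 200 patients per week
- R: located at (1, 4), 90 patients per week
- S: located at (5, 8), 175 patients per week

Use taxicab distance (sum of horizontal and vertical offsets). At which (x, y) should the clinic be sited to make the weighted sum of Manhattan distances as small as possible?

Manhattan distance separates: Σwᵢ(|x−xᵢ|+|y−yᵢ|) = Σwᵢ|x−xᵢ| + Σwᵢ|y−yᵢ|, so x and y are optimised independently as 1-D weighted medians.
Total weight W = 535; half = 267.5.
x-coordinate, sorted with cumulative weight:
  x=1 (R, w=90) cum 90
  x=4 (P, w=70) cum 160
  x=5 (S, w=175) cum 335  ← median
  x=8 (Q, w=200) cum 535
⇒ x* = 5
y-coordinate, sorted with cumulative weight:
  y=2 (P, w=70) cum 70
  y=4 (Q, w=200) cum 270  ← median
  y=4 (R, w=90) cum 360
  y=8 (S, w=175) cum 535
⇒ y* = 4

(5, 4)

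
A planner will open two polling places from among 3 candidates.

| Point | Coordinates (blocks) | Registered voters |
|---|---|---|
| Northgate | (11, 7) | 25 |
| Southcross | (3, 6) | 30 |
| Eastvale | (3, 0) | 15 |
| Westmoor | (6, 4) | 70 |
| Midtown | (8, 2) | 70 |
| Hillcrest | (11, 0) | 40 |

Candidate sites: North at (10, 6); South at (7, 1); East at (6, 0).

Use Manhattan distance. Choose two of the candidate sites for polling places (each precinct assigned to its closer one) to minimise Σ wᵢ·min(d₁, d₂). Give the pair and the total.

{North, South}, total 955

Evaluate every pair (each demand assigned to the nearer of the two):
  {North, South}: total = 955
  {North, East}: total = 1065
  {South, East}: total = 1185
Best pair: {North, South} with total 955.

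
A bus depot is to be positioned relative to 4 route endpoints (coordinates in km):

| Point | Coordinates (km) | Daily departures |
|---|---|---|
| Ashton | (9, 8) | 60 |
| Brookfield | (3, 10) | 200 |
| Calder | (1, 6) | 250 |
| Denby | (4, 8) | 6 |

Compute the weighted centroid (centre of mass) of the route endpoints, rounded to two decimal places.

The minimiser of Σwᵢ‖p−pᵢ‖² is the weighted centroid p* = (Σwᵢpᵢ)/(Σwᵢ).
Σwᵢ = 516.
Σwᵢxᵢ = 60·9 + 200·3 + 250·1 + 6·4 = 1414.
Σwᵢyᵢ = 60·8 + 200·10 + 250·6 + 6·8 = 4028.
x* = 1414/516 = 2.74, y* = 4028/516 = 7.81.

(2.74, 7.81)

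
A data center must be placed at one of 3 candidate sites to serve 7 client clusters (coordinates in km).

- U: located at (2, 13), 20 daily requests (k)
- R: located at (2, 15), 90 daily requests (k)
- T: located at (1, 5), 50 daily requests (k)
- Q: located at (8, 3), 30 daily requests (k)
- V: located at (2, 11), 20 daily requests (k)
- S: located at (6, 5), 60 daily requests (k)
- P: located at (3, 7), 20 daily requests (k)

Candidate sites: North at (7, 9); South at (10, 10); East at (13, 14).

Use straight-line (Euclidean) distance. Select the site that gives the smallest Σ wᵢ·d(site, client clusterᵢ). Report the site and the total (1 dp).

North, total 1818.6 km

Total weighted distance at each candidate:
  North (7, 9): total = 1818.6
  South (10, 10): total = 2450.9
  East (13, 14): total = 3483.8
Minimum is at North with total 1818.6 km.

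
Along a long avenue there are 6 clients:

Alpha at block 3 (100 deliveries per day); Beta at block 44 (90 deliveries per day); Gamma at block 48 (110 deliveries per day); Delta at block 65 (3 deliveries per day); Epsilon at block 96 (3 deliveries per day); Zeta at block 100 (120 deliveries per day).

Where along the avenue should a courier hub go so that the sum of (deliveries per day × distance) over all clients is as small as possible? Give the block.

For a sum of weighted absolute distances on a line, the optimum is the weighted median (not the mean). Total weight W = 426; half-weight = 213.
Sort by position and accumulate weight:
  block 3 (Alpha, w=100) → cum 100
  block 44 (Beta, w=90) → cum 190
  block 48 (Gamma, w=110) → cum 300  ≥ 213 → median here
  block 65 (Delta, w=3) → cum 303
  block 96 (Epsilon, w=3) → cum 306
  block 100 (Zeta, w=120) → cum 426
Optimal location: block 48.

x = 48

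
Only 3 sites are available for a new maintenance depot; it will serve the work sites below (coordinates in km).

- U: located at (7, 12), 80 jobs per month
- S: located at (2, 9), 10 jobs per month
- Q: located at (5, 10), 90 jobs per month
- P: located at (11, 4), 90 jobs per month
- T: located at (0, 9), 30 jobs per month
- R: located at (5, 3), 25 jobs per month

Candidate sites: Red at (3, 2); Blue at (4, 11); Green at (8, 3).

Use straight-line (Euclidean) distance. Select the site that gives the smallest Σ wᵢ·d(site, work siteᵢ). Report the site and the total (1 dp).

Total weighted distance at each candidate:
  Red (3, 2): total = 2701.0
  Blue (4, 11): total = 1635.2
  Green (8, 3): total = 2154.3
Minimum is at Blue with total 1635.2 km.

Blue, total 1635.2 km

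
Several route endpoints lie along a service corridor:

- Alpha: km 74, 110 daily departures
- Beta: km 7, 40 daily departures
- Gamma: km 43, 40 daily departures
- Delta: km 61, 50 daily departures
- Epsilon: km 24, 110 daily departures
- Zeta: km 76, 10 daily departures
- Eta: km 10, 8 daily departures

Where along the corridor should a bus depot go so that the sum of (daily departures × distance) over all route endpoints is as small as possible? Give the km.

For a sum of weighted absolute distances on a line, the optimum is the weighted median (not the mean). Total weight W = 368; half-weight = 184.
Sort by position and accumulate weight:
  km 7 (Beta, w=40) → cum 40
  km 10 (Eta, w=8) → cum 48
  km 24 (Epsilon, w=110) → cum 158
  km 43 (Gamma, w=40) → cum 198  ≥ 184 → median here
  km 61 (Delta, w=50) → cum 248
  km 74 (Alpha, w=110) → cum 358
  km 76 (Zeta, w=10) → cum 368
Optimal location: km 43.

x = 43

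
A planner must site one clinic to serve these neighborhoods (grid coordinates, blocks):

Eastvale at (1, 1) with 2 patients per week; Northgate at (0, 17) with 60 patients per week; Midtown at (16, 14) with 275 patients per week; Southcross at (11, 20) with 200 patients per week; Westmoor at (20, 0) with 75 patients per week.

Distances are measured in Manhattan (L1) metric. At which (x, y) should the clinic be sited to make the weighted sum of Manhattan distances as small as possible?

(16, 14)

Manhattan distance separates: Σwᵢ(|x−xᵢ|+|y−yᵢ|) = Σwᵢ|x−xᵢ| + Σwᵢ|y−yᵢ|, so x and y are optimised independently as 1-D weighted medians.
Total weight W = 612; half = 306.
x-coordinate, sorted with cumulative weight:
  x=0 (Northgate, w=60) cum 60
  x=1 (Eastvale, w=2) cum 62
  x=11 (Southcross, w=200) cum 262
  x=16 (Midtown, w=275) cum 537  ← median
  x=20 (Westmoor, w=75) cum 612
⇒ x* = 16
y-coordinate, sorted with cumulative weight:
  y=0 (Westmoor, w=75) cum 75
  y=1 (Eastvale, w=2) cum 77
  y=14 (Midtown, w=275) cum 352  ← median
  y=17 (Northgate, w=60) cum 412
  y=20 (Southcross, w=200) cum 612
⇒ y* = 14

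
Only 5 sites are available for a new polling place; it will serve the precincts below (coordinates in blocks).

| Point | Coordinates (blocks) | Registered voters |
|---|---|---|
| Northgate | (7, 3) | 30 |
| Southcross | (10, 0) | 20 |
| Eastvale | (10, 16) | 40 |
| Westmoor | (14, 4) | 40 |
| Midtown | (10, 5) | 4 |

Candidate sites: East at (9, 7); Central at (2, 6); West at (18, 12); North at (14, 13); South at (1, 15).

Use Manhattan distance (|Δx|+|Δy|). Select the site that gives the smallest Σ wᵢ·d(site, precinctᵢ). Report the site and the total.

Total weighted distance at each candidate:
  East (9, 7): total = 1072
  Central (2, 6): total = 1836
  West (18, 12): total = 2020
  North (14, 13): total = 1538
  South (1, 15): total = 2456
Minimum is at East with total 1072 blocks.

East, total 1072 blocks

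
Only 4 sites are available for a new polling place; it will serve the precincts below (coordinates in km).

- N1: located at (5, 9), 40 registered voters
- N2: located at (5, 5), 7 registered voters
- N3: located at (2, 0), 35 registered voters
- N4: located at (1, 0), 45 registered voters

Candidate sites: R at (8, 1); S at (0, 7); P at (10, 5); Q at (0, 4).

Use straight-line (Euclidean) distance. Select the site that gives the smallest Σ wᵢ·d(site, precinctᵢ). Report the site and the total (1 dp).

Total weighted distance at each candidate:
  R (8, 1): total = 907.9
  S (0, 7): total = 826.1
  P (10, 5): total = 1084.6
  Q (0, 4): total = 660.6
Minimum is at Q with total 660.6 km.

Q, total 660.6 km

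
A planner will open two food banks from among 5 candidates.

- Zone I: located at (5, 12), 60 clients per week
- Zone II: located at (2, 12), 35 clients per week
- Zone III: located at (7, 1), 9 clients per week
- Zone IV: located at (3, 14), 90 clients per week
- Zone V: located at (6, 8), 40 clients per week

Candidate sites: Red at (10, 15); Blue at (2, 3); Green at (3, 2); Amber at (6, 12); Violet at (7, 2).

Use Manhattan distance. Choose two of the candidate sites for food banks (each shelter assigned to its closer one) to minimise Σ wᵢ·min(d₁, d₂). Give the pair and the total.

Evaluate every pair (each demand assigned to the nearer of the two):
  {Amber, Violet}: total = 819
  {Green, Amber}: total = 855
  {Blue, Amber}: total = 873
  {Red, Amber}: total = 918
  {Red, Violet}: total = 1874
  {Red, Blue}: total = 1938
  {Red, Green}: total = 1990
  {Blue, Violet}: total = 2404
  {Green, Violet}: total = 2474
  {Blue, Green}: total = 2520
Best pair: {Amber, Violet} with total 819.

{Amber, Violet}, total 819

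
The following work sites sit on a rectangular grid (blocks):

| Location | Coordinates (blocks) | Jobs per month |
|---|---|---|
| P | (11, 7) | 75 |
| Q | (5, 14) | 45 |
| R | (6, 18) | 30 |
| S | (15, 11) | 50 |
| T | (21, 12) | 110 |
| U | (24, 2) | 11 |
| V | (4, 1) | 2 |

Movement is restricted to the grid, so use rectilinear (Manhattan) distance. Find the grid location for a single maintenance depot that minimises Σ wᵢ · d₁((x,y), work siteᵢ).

(15, 12)

Manhattan distance separates: Σwᵢ(|x−xᵢ|+|y−yᵢ|) = Σwᵢ|x−xᵢ| + Σwᵢ|y−yᵢ|, so x and y are optimised independently as 1-D weighted medians.
Total weight W = 323; half = 161.5.
x-coordinate, sorted with cumulative weight:
  x=4 (V, w=2) cum 2
  x=5 (Q, w=45) cum 47
  x=6 (R, w=30) cum 77
  x=11 (P, w=75) cum 152
  x=15 (S, w=50) cum 202  ← median
  x=21 (T, w=110) cum 312
  x=24 (U, w=11) cum 323
⇒ x* = 15
y-coordinate, sorted with cumulative weight:
  y=1 (V, w=2) cum 2
  y=2 (U, w=11) cum 13
  y=7 (P, w=75) cum 88
  y=11 (S, w=50) cum 138
  y=12 (T, w=110) cum 248  ← median
  y=14 (Q, w=45) cum 293
  y=18 (R, w=30) cum 323
⇒ y* = 12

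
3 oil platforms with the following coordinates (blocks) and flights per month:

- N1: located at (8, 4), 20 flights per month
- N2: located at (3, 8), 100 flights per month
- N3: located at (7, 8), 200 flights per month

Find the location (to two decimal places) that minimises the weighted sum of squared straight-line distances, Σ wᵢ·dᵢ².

The minimiser of Σwᵢ‖p−pᵢ‖² is the weighted centroid p* = (Σwᵢpᵢ)/(Σwᵢ).
Σwᵢ = 320.
Σwᵢxᵢ = 20·8 + 100·3 + 200·7 = 1860.
Σwᵢyᵢ = 20·4 + 100·8 + 200·8 = 2480.
x* = 1860/320 = 5.81, y* = 2480/320 = 7.75.

(5.81, 7.75)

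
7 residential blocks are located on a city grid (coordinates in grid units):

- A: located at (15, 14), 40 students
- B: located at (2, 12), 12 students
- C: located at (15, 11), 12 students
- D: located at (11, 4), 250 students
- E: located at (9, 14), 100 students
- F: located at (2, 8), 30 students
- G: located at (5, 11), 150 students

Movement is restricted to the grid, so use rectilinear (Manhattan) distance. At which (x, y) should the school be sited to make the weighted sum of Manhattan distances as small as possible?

(11, 11)

Manhattan distance separates: Σwᵢ(|x−xᵢ|+|y−yᵢ|) = Σwᵢ|x−xᵢ| + Σwᵢ|y−yᵢ|, so x and y are optimised independently as 1-D weighted medians.
Total weight W = 594; half = 297.
x-coordinate, sorted with cumulative weight:
  x=2 (B, w=12) cum 12
  x=2 (F, w=30) cum 42
  x=5 (G, w=150) cum 192
  x=9 (E, w=100) cum 292
  x=11 (D, w=250) cum 542  ← median
  x=15 (A, w=40) cum 582
  x=15 (C, w=12) cum 594
⇒ x* = 11
y-coordinate, sorted with cumulative weight:
  y=4 (D, w=250) cum 250
  y=8 (F, w=30) cum 280
  y=11 (C, w=12) cum 292
  y=11 (G, w=150) cum 442  ← median
  y=12 (B, w=12) cum 454
  y=14 (A, w=40) cum 494
  y=14 (E, w=100) cum 594
⇒ y* = 11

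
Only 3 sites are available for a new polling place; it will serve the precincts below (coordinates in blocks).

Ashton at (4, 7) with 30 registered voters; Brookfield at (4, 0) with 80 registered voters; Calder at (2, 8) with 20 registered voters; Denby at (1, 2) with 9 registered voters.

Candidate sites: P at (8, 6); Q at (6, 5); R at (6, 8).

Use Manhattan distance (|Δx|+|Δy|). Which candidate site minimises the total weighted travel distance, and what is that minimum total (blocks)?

Q, total 892 blocks

Total weighted distance at each candidate:
  P (8, 6): total = 1209
  Q (6, 5): total = 892
  R (6, 8): total = 1069
Minimum is at Q with total 892 blocks.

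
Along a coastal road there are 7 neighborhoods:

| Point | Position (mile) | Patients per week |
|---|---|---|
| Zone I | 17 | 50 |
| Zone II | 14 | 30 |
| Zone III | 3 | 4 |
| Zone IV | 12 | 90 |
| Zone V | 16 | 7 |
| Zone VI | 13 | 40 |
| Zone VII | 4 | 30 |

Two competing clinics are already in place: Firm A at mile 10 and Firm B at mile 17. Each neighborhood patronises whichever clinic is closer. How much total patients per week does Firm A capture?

164

The indifferent point is the midpoint (10+17)/2 = 13.5; neighborhoods left of it (closer to Firm A at 10) go to Firm A, those right go to Firm B.
  Zone III at 3 (w=4) → Firm A
  Zone VII at 4 (w=30) → Firm A
  Zone IV at 12 (w=90) → Firm A
  Zone VI at 13 (w=40) → Firm A
  Zone II at 14 (w=30) → Firm B
  Zone V at 16 (w=7) → Firm B
  Zone I at 17 (w=50) → Firm B
Firm A captures 164; Firm B captures 87.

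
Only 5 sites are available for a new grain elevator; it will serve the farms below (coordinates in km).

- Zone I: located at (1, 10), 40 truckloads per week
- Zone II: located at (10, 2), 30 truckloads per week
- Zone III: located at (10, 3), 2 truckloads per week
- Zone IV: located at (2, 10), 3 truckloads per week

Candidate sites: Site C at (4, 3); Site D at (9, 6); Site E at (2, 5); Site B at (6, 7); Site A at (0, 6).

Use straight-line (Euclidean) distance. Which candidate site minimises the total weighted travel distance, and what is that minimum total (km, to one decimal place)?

Total weighted distance at each candidate:
  Site C (4, 3): total = 521.0
  Site D (9, 6): total = 512.0
  Site E (2, 5): total = 491.8
  Site B (6, 7): total = 451.6
  Site A (0, 6): total = 522.3
Minimum is at Site B with total 451.6 km.

Site B, total 451.6 km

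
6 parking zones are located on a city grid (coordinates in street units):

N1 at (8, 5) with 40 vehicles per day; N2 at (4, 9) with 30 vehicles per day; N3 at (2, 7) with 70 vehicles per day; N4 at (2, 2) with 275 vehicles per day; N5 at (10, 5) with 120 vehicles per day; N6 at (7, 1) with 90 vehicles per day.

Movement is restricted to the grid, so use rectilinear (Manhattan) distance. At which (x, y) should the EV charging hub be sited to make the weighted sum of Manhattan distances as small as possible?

(2, 2)

Manhattan distance separates: Σwᵢ(|x−xᵢ|+|y−yᵢ|) = Σwᵢ|x−xᵢ| + Σwᵢ|y−yᵢ|, so x and y are optimised independently as 1-D weighted medians.
Total weight W = 625; half = 312.5.
x-coordinate, sorted with cumulative weight:
  x=2 (N3, w=70) cum 70
  x=2 (N4, w=275) cum 345  ← median
  x=4 (N2, w=30) cum 375
  x=7 (N6, w=90) cum 465
  x=8 (N1, w=40) cum 505
  x=10 (N5, w=120) cum 625
⇒ x* = 2
y-coordinate, sorted with cumulative weight:
  y=1 (N6, w=90) cum 90
  y=2 (N4, w=275) cum 365  ← median
  y=5 (N1, w=40) cum 405
  y=5 (N5, w=120) cum 525
  y=7 (N3, w=70) cum 595
  y=9 (N2, w=30) cum 625
⇒ y* = 2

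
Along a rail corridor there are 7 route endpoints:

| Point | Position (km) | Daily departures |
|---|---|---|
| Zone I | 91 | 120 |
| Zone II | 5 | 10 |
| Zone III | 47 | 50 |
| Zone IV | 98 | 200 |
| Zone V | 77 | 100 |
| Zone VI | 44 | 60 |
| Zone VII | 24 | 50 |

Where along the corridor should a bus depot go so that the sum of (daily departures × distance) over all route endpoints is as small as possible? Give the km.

For a sum of weighted absolute distances on a line, the optimum is the weighted median (not the mean). Total weight W = 590; half-weight = 295.
Sort by position and accumulate weight:
  km 5 (Zone II, w=10) → cum 10
  km 24 (Zone VII, w=50) → cum 60
  km 44 (Zone VI, w=60) → cum 120
  km 47 (Zone III, w=50) → cum 170
  km 77 (Zone V, w=100) → cum 270
  km 91 (Zone I, w=120) → cum 390  ≥ 295 → median here
  km 98 (Zone IV, w=200) → cum 590
Optimal location: km 91.

x = 91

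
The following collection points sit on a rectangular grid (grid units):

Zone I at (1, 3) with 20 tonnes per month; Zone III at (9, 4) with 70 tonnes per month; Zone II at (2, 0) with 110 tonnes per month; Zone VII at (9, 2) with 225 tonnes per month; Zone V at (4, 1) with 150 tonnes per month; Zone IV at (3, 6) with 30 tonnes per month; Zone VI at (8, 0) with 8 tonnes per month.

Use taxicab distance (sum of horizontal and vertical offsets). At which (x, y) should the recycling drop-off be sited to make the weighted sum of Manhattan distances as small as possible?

Manhattan distance separates: Σwᵢ(|x−xᵢ|+|y−yᵢ|) = Σwᵢ|x−xᵢ| + Σwᵢ|y−yᵢ|, so x and y are optimised independently as 1-D weighted medians.
Total weight W = 613; half = 306.5.
x-coordinate, sorted with cumulative weight:
  x=1 (Zone I, w=20) cum 20
  x=2 (Zone II, w=110) cum 130
  x=3 (Zone IV, w=30) cum 160
  x=4 (Zone V, w=150) cum 310  ← median
  x=8 (Zone VI, w=8) cum 318
  x=9 (Zone III, w=70) cum 388
  x=9 (Zone VII, w=225) cum 613
⇒ x* = 4
y-coordinate, sorted with cumulative weight:
  y=0 (Zone II, w=110) cum 110
  y=0 (Zone VI, w=8) cum 118
  y=1 (Zone V, w=150) cum 268
  y=2 (Zone VII, w=225) cum 493  ← median
  y=3 (Zone I, w=20) cum 513
  y=4 (Zone III, w=70) cum 583
  y=6 (Zone IV, w=30) cum 613
⇒ y* = 2

(4, 2)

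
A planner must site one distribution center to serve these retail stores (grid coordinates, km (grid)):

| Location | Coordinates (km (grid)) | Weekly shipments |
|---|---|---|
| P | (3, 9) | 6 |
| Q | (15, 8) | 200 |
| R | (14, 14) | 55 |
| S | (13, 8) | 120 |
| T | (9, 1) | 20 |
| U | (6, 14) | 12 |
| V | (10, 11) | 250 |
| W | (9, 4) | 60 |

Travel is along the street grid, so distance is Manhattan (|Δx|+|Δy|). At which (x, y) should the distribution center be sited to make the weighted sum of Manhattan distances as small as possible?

Manhattan distance separates: Σwᵢ(|x−xᵢ|+|y−yᵢ|) = Σwᵢ|x−xᵢ| + Σwᵢ|y−yᵢ|, so x and y are optimised independently as 1-D weighted medians.
Total weight W = 723; half = 361.5.
x-coordinate, sorted with cumulative weight:
  x=3 (P, w=6) cum 6
  x=6 (U, w=12) cum 18
  x=9 (T, w=20) cum 38
  x=9 (W, w=60) cum 98
  x=10 (V, w=250) cum 348
  x=13 (S, w=120) cum 468  ← median
  x=14 (R, w=55) cum 523
  x=15 (Q, w=200) cum 723
⇒ x* = 13
y-coordinate, sorted with cumulative weight:
  y=1 (T, w=20) cum 20
  y=4 (W, w=60) cum 80
  y=8 (Q, w=200) cum 280
  y=8 (S, w=120) cum 400  ← median
  y=9 (P, w=6) cum 406
  y=11 (V, w=250) cum 656
  y=14 (R, w=55) cum 711
  y=14 (U, w=12) cum 723
⇒ y* = 8

(13, 8)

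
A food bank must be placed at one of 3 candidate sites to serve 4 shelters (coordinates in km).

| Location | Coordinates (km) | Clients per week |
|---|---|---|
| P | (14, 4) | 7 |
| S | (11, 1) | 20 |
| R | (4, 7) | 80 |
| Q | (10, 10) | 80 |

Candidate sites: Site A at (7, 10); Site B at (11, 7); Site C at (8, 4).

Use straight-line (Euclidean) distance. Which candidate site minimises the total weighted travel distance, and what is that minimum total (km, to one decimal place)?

Site A, total 840.9 km

Total weighted distance at each candidate:
  Site A (7, 10): total = 840.9
  Site B (11, 7): total = 962.7
  Site C (8, 4): total = 1032.8
Minimum is at Site A with total 840.9 km.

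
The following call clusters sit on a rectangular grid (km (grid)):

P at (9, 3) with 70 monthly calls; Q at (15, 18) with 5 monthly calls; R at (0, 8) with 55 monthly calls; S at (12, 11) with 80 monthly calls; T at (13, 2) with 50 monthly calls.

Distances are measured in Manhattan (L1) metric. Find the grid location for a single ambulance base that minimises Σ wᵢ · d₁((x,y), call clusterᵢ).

(12, 8)

Manhattan distance separates: Σwᵢ(|x−xᵢ|+|y−yᵢ|) = Σwᵢ|x−xᵢ| + Σwᵢ|y−yᵢ|, so x and y are optimised independently as 1-D weighted medians.
Total weight W = 260; half = 130.
x-coordinate, sorted with cumulative weight:
  x=0 (R, w=55) cum 55
  x=9 (P, w=70) cum 125
  x=12 (S, w=80) cum 205  ← median
  x=13 (T, w=50) cum 255
  x=15 (Q, w=5) cum 260
⇒ x* = 12
y-coordinate, sorted with cumulative weight:
  y=2 (T, w=50) cum 50
  y=3 (P, w=70) cum 120
  y=8 (R, w=55) cum 175  ← median
  y=11 (S, w=80) cum 255
  y=18 (Q, w=5) cum 260
⇒ y* = 8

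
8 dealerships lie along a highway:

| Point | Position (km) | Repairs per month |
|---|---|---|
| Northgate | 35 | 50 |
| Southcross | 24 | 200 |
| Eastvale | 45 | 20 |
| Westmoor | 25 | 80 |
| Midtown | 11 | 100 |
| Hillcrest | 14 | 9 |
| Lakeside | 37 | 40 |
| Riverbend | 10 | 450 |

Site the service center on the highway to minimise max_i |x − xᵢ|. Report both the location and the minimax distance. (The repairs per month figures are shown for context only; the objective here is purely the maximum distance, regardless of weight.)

location 27.5, max distance 17.5

The 1-center on a line is the midpoint of the two extreme points: leftmost at 10, rightmost at 45.
Optimal location = (10 + 45)/2 = 27.5; maximum distance = (45 − 10)/2 = 17.5.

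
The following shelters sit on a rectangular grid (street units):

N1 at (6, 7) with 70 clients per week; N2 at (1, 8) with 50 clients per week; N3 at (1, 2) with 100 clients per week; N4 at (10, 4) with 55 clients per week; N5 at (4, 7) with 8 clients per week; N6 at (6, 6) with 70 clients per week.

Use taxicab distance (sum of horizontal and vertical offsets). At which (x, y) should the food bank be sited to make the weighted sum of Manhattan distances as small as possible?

(6, 6)

Manhattan distance separates: Σwᵢ(|x−xᵢ|+|y−yᵢ|) = Σwᵢ|x−xᵢ| + Σwᵢ|y−yᵢ|, so x and y are optimised independently as 1-D weighted medians.
Total weight W = 353; half = 176.5.
x-coordinate, sorted with cumulative weight:
  x=1 (N2, w=50) cum 50
  x=1 (N3, w=100) cum 150
  x=4 (N5, w=8) cum 158
  x=6 (N1, w=70) cum 228  ← median
  x=6 (N6, w=70) cum 298
  x=10 (N4, w=55) cum 353
⇒ x* = 6
y-coordinate, sorted with cumulative weight:
  y=2 (N3, w=100) cum 100
  y=4 (N4, w=55) cum 155
  y=6 (N6, w=70) cum 225  ← median
  y=7 (N1, w=70) cum 295
  y=7 (N5, w=8) cum 303
  y=8 (N2, w=50) cum 353
⇒ y* = 6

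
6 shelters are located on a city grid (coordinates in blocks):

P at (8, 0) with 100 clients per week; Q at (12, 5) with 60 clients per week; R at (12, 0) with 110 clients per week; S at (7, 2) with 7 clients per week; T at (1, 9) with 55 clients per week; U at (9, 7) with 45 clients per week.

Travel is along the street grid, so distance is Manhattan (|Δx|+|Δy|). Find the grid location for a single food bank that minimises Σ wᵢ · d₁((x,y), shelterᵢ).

Manhattan distance separates: Σwᵢ(|x−xᵢ|+|y−yᵢ|) = Σwᵢ|x−xᵢ| + Σwᵢ|y−yᵢ|, so x and y are optimised independently as 1-D weighted medians.
Total weight W = 377; half = 188.5.
x-coordinate, sorted with cumulative weight:
  x=1 (T, w=55) cum 55
  x=7 (S, w=7) cum 62
  x=8 (P, w=100) cum 162
  x=9 (U, w=45) cum 207  ← median
  x=12 (Q, w=60) cum 267
  x=12 (R, w=110) cum 377
⇒ x* = 9
y-coordinate, sorted with cumulative weight:
  y=0 (P, w=100) cum 100
  y=0 (R, w=110) cum 210  ← median
  y=2 (S, w=7) cum 217
  y=5 (Q, w=60) cum 277
  y=7 (U, w=45) cum 322
  y=9 (T, w=55) cum 377
⇒ y* = 0

(9, 0)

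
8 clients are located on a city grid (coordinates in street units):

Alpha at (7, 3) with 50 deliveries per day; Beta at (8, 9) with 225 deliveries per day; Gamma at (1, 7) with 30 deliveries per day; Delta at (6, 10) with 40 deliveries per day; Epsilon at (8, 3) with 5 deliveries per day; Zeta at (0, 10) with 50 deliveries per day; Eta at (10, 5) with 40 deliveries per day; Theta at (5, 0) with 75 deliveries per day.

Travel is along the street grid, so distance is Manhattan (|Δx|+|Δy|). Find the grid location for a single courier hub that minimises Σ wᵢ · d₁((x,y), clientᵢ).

(8, 9)

Manhattan distance separates: Σwᵢ(|x−xᵢ|+|y−yᵢ|) = Σwᵢ|x−xᵢ| + Σwᵢ|y−yᵢ|, so x and y are optimised independently as 1-D weighted medians.
Total weight W = 515; half = 257.5.
x-coordinate, sorted with cumulative weight:
  x=0 (Zeta, w=50) cum 50
  x=1 (Gamma, w=30) cum 80
  x=5 (Theta, w=75) cum 155
  x=6 (Delta, w=40) cum 195
  x=7 (Alpha, w=50) cum 245
  x=8 (Beta, w=225) cum 470  ← median
  x=8 (Epsilon, w=5) cum 475
  x=10 (Eta, w=40) cum 515
⇒ x* = 8
y-coordinate, sorted with cumulative weight:
  y=0 (Theta, w=75) cum 75
  y=3 (Alpha, w=50) cum 125
  y=3 (Epsilon, w=5) cum 130
  y=5 (Eta, w=40) cum 170
  y=7 (Gamma, w=30) cum 200
  y=9 (Beta, w=225) cum 425  ← median
  y=10 (Delta, w=40) cum 465
  y=10 (Zeta, w=50) cum 515
⇒ y* = 9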